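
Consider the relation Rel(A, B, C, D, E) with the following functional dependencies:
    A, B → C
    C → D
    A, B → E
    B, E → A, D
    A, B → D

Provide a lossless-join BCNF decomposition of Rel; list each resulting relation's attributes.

Candidate keys of the original relation: {A, B}, {B, E}.
In {A, B, C, D, E}, {C} is not a superkey ({C}⁺ restricted to this set is {C, D}), so split on C → D into {C, D} and {A, B, C, E}.
{C, D} has no BCNF violation.
{A, B, C, E} has no BCNF violation.

{A, B, C, E}; {C, D}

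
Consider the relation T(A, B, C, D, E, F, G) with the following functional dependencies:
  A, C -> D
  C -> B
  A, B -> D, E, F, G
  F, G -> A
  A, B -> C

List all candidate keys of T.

{A, B} is a candidate key since {A, B}⁺ = {A, B, C, D, E, F, G} covers every attribute.
{A, C} is a candidate key since {A, C}⁺ = {A, B, C, D, E, F, G} covers every attribute.
{B, F, G} is a candidate key since {B, F, G}⁺ = {A, B, C, D, E, F, G} covers every attribute.
{C, F, G} is a candidate key since {C, F, G}⁺ = {A, B, C, D, E, F, G} covers every attribute.
Any other superkey properly contains one of these, so there are no further candidate keys.

{A, B}, {A, C}, {B, F, G}, {C, F, G}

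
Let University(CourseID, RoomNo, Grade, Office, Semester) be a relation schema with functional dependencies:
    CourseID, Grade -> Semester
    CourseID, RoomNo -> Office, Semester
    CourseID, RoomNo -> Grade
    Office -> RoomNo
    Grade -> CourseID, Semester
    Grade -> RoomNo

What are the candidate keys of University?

{Grade}⁺ = {CourseID, Grade, Office, RoomNo, Semester} — all of the relation — so {Grade} is a candidate key.
{CourseID, Office}⁺ = {CourseID, Grade, Office, RoomNo, Semester} — all of the relation — so {CourseID, Office} is a candidate key.
{CourseID, RoomNo}⁺ = {CourseID, Grade, Office, RoomNo, Semester} — all of the relation — so {CourseID, RoomNo} is a candidate key.
Any other superkey properly contains one of these, so there are no further candidate keys.

{CourseID, Office}, {CourseID, RoomNo}, {Grade}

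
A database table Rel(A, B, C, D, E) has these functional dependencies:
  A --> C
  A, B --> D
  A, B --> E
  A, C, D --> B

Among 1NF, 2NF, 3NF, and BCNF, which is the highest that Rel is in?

1NF

Candidate keys: {A, B}, {A, D}. Prime attributes: {A, B, D}.
For A --> C we have {A}⁺ = {A, C}; {A} is not a superkey, so BCNF fails.
Because {C} is non-prime and the left side of A --> C is not a superkey, the relation is not in 3NF.
{A} is a proper subset of the key {A, B}, and {A}⁺ contains the non-prime attribute {C} — a partial dependency, so 2NF is violated.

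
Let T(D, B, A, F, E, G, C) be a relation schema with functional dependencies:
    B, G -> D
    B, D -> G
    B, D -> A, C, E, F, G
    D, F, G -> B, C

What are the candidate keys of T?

{B, D}, {B, G}, {D, F, G}

Closure of {B, D} is {A, B, C, D, E, F, G}, the whole schema; {B, D} is a candidate key.
Closure of {B, G} is {A, B, C, D, E, F, G}, the whole schema; {B, G} is a candidate key.
Closure of {D, F, G} is {A, B, C, D, E, F, G}, the whole schema; {D, F, G} is a candidate key.
Any other superkey properly contains one of these, so there are no further candidate keys.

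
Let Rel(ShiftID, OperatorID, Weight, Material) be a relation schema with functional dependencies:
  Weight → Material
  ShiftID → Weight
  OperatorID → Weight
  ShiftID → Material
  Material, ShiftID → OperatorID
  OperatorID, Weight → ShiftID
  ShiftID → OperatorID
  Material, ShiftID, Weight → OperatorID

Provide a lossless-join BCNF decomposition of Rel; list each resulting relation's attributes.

{Material, Weight}; {OperatorID, ShiftID, Weight}

Candidate keys of the original relation: {OperatorID}, {ShiftID}.
{Material, OperatorID, ShiftID, Weight}: {Weight} determines {Material, Weight} here but is not a superkey — split on Weight → Material, giving {Material, Weight} and {OperatorID, ShiftID, Weight}.
{Material, Weight}: every determinant is a superkey — BCNF.
{OperatorID, ShiftID, Weight}: every determinant is a superkey — BCNF.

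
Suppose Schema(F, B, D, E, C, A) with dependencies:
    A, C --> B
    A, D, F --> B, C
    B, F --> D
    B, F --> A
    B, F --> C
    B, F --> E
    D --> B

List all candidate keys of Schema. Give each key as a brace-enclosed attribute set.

{A, C, F}, {B, F}, {D, F}

Attributes never on any right-hand side: {F} — every candidate key must contain it.
{B, F} is a candidate key since {B, F}⁺ = {A, B, C, D, E, F} covers every attribute.
{D, F} is a candidate key since {D, F}⁺ = {A, B, C, D, E, F} covers every attribute.
{A, C, F} is a candidate key since {A, C, F}⁺ = {A, B, C, D, E, F} covers every attribute.
These are minimal and exhaustive — every other superkey contains one of them.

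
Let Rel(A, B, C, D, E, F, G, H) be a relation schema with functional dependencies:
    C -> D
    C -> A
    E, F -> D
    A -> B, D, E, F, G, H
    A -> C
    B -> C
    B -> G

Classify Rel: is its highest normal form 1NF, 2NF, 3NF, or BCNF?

Candidate keys: {A}, {B}, {C}. Prime attributes: {A, B, C}.
E, F -> D: {E, F}⁺ = {D, E, F}, which is not all of the attributes, so the left side is not a superkey — BCNF is violated.
E, F -> D determines the non-prime attribute {D} from a non-superkey — 3NF is violated.
All keys have size 1, which rules out partial dependencies — 2NF is satisfied.

2NF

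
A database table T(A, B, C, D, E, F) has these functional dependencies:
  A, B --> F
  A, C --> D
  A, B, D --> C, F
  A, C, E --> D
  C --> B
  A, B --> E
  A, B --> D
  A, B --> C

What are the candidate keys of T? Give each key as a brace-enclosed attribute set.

No FD produces {A}, so it must be in every candidate key.
{A, B}⁺ = {A, B, C, D, E, F} — all of the relation — so {A, B} is a candidate key.
{A, C}⁺ = {A, B, C, D, E, F} — all of the relation — so {A, C} is a candidate key.
Any other superkey properly contains one of these, so there are no further candidate keys.

{A, B}, {A, C}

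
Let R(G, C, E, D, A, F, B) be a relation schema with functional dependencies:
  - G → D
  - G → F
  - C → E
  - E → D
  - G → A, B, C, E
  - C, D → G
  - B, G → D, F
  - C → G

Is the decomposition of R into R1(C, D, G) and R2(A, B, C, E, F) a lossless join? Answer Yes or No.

Yes

R1 ∩ R2 = {C}; its closure under F is {A, B, C, D, E, F, G}.
Since R1 ⊆ {A, B, C, D, E, F, G}, the intersection is a superkey of R1; the decomposition is lossless.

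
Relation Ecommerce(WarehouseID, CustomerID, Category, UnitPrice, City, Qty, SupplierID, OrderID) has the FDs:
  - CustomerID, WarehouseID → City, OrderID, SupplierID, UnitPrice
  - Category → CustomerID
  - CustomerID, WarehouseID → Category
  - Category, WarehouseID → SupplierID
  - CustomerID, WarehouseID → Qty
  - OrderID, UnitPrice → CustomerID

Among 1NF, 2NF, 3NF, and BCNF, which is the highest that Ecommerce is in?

3NF

Candidate keys: {Category, WarehouseID}, {CustomerID, WarehouseID}, {OrderID, UnitPrice, WarehouseID}. Prime attributes: {Category, CustomerID, OrderID, UnitPrice, WarehouseID}.
Category → CustomerID: {Category}⁺ = {Category, CustomerID}, which is not all of the attributes, so the left side is not a superkey — BCNF is violated.
Since {CustomerID} ⊆ prime attributes and every other non-superkey FD also has a prime right side, the schema is in 3NF.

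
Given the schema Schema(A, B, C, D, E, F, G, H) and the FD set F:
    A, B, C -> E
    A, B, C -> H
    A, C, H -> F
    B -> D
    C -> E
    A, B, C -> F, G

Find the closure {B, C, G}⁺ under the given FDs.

{B, C, D, E, G}

Start with {B, C, G}.
B -> D applies; add {D} → now {B, C, D, G}.
C -> E applies; add {E} → now {B, C, D, E, G}.
No further FD applies.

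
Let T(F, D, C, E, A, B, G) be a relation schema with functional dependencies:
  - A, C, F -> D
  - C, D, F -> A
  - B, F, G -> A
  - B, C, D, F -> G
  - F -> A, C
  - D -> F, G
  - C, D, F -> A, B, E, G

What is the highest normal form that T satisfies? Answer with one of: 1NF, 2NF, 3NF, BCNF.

Candidate keys: {D}, {F}. Prime attributes: {D, F}.
Every FD has a superkey on the left, so the relation is in BCNF.

BCNF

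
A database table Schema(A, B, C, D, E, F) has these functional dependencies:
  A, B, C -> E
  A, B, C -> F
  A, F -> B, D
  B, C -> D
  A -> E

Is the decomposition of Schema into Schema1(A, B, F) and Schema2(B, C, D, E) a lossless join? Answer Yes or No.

Schema1 ∩ Schema2 = {B}; its closure under F is {B}.
Neither Schema1 nor Schema2 is contained in that closure, so the decomposition is lossy.

No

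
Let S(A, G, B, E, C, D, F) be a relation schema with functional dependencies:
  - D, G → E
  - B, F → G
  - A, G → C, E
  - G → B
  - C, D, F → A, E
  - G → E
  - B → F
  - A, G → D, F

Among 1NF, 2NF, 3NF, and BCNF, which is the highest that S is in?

1NF

Candidate keys: {A, B}, {A, G}, {B, C, D}, {C, D, G}. Prime attributes: {A, B, C, D, G}.
D, G → E breaks BCNF: {D, G}⁺ = {B, D, E, F, G}, so {D, G} is not a superkey.
Because {E} is non-prime and the left side of D, G → E is not a superkey, the relation is not in 3NF.
The proper key subset {B} of {A, B} determines non-prime {E, F}, so the relation is not even in 2NF.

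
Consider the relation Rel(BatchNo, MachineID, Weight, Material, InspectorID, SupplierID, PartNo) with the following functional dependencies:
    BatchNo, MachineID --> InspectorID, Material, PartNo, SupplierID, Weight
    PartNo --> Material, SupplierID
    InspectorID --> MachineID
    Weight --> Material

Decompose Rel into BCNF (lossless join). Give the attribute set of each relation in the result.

{BatchNo, InspectorID, PartNo, Weight}; {InspectorID, MachineID}; {Material, PartNo, SupplierID}

Candidate keys of the original relation: {BatchNo, InspectorID}, {BatchNo, MachineID}.
In {BatchNo, InspectorID, MachineID, Material, PartNo, SupplierID, Weight}, {PartNo} is not a superkey ({PartNo}⁺ restricted to this set is {Material, PartNo, SupplierID}), so split on PartNo --> Material, SupplierID into {Material, PartNo, SupplierID} and {BatchNo, InspectorID, MachineID, PartNo, Weight}.
{Material, PartNo, SupplierID} is in BCNF.
In {BatchNo, InspectorID, MachineID, PartNo, Weight}, {InspectorID} is not a superkey ({InspectorID}⁺ restricted to this set is {InspectorID, MachineID}), so split on InspectorID --> MachineID into {InspectorID, MachineID} and {BatchNo, InspectorID, PartNo, Weight}.
{InspectorID, MachineID} is in BCNF.
{BatchNo, InspectorID, PartNo, Weight} is in BCNF.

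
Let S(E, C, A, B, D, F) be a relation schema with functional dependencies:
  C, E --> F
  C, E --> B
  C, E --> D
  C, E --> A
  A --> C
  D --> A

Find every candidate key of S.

{A, E}, {C, E}, {D, E}

No FD produces {E}, so it must be in every candidate key.
Closure of {A, E} is {A, B, C, D, E, F}, the whole schema; {A, E} is a candidate key.
Closure of {C, E} is {A, B, C, D, E, F}, the whole schema; {C, E} is a candidate key.
Closure of {D, E} is {A, B, C, D, E, F}, the whole schema; {D, E} is a candidate key.
No proper subset of any of these is a key, and no other minimal superkey exists.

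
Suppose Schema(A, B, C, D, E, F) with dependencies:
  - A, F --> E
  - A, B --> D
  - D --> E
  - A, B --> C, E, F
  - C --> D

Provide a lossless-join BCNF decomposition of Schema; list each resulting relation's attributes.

Candidate key of the original relation: {A, B}.
Within {A, B, C, D, E, F}: {A, F}⁺ ∩ {A, B, C, D, E, F} = {A, E, F}, not the whole set, so A, F --> E violates BCNF; decompose into {A, E, F} and {A, B, C, D, F}.
{A, E, F} has no BCNF violation.
Within {A, B, C, D, F}: {C}⁺ ∩ {A, B, C, D, F} = {C, D}, not the whole set, so C --> D violates BCNF; decompose into {C, D} and {A, B, C, F}.
{C, D} has no BCNF violation.
{A, B, C, F} has no BCNF violation.

{A, B, C, F}; {A, E, F}; {C, D}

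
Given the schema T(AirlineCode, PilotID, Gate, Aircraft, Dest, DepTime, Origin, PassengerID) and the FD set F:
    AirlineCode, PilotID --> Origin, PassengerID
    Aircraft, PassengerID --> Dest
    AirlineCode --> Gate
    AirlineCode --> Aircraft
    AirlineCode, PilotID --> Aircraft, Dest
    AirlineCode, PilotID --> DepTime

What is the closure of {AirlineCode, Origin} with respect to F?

{Aircraft, AirlineCode, Gate, Origin}

Start with {AirlineCode, Origin}.
AirlineCode --> Gate applies; add {Gate} → now {AirlineCode, Gate, Origin}.
AirlineCode --> Aircraft applies; add {Aircraft} → now {Aircraft, AirlineCode, Gate, Origin}.
No further FD applies.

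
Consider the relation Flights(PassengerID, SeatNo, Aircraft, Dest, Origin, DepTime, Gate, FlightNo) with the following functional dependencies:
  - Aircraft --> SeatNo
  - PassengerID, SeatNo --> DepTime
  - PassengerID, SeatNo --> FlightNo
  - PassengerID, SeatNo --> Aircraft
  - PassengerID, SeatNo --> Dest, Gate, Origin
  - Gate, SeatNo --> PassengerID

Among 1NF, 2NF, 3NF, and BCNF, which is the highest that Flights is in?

3NF

Candidate keys: {Aircraft, Gate}, {Aircraft, PassengerID}, {Gate, SeatNo}, {PassengerID, SeatNo}. Prime attributes: {Aircraft, Gate, PassengerID, SeatNo}.
For Aircraft --> SeatNo we have {Aircraft}⁺ = {Aircraft, SeatNo}; {Aircraft} is not a superkey, so BCNF fails.
Since {SeatNo} ⊆ prime attributes and every other non-superkey FD also has a prime right side, the schema is in 3NF.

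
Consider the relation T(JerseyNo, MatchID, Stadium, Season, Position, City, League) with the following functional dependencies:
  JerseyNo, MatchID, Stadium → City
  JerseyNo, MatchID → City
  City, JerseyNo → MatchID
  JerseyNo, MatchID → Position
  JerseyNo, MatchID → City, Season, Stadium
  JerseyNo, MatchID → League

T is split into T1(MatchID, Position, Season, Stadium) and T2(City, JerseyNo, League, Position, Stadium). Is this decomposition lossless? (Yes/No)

No

T1 ∩ T2 = {Position, Stadium}; its closure under F is {Position, Stadium}.
Neither T1 nor T2 is contained in that closure, so the decomposition is lossy.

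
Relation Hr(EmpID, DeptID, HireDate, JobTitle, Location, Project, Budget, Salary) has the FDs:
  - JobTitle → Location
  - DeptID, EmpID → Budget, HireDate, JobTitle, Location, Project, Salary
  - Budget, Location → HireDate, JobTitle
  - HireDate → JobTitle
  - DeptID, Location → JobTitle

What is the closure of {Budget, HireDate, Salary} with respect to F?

Start with {Budget, HireDate, Salary}.
HireDate → JobTitle applies; add {JobTitle} → now {Budget, HireDate, JobTitle, Salary}.
JobTitle → Location applies; add {Location} → now {Budget, HireDate, JobTitle, Location, Salary}.
No further FD applies.

{Budget, HireDate, JobTitle, Location, Salary}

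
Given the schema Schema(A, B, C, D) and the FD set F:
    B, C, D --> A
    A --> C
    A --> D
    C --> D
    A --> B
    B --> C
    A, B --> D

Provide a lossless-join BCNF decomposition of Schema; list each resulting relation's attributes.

Candidate keys of the original relation: {A}, {B}.
Within {A, B, C, D}: {C}⁺ ∩ {A, B, C, D} = {C, D}, not the whole set, so C --> D violates BCNF; decompose into {C, D} and {A, B, C}.
{C, D} is in BCNF.
{A, B, C} is in BCNF.

{A, B, C}; {C, D}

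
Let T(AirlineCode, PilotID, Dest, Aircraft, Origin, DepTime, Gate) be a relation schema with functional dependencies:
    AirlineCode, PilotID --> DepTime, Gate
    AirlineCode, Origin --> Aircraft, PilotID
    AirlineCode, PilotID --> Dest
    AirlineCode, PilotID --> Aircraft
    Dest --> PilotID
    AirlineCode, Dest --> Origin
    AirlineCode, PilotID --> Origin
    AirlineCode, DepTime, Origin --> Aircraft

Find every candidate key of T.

{AirlineCode, Dest}, {AirlineCode, Origin}, {AirlineCode, PilotID}

Attributes never on any right-hand side: {AirlineCode} — every candidate key must contain it.
{AirlineCode, Dest} is a candidate key since {AirlineCode, Dest}⁺ = {Aircraft, AirlineCode, DepTime, Dest, Gate, Origin, PilotID} covers every attribute.
{AirlineCode, Origin} is a candidate key since {AirlineCode, Origin}⁺ = {Aircraft, AirlineCode, DepTime, Dest, Gate, Origin, PilotID} covers every attribute.
{AirlineCode, PilotID} is a candidate key since {AirlineCode, PilotID}⁺ = {Aircraft, AirlineCode, DepTime, Dest, Gate, Origin, PilotID} covers every attribute.
These are minimal and exhaustive — every other superkey contains one of them.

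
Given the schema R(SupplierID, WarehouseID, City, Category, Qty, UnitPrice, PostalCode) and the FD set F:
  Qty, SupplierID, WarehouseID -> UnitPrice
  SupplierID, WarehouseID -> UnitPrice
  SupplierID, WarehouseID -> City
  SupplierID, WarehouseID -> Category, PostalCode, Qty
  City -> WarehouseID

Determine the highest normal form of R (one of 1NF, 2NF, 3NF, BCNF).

3NF

Candidate keys: {City, SupplierID}, {SupplierID, WarehouseID}. Prime attributes: {City, SupplierID, WarehouseID}.
For City -> WarehouseID we have {City}⁺ = {City, WarehouseID}; {City} is not a superkey, so BCNF fails.
Since {WarehouseID} ⊆ prime attributes and every other non-superkey FD also has a prime right side, the schema is in 3NF.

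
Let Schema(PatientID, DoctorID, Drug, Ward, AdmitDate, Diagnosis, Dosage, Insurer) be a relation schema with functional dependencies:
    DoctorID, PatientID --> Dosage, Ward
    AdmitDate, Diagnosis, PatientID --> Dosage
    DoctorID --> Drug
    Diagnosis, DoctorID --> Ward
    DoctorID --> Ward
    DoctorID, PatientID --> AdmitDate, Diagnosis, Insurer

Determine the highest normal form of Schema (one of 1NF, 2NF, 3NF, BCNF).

1NF

Candidate key: {DoctorID, PatientID}. Prime attributes: {DoctorID, PatientID}.
AdmitDate, Diagnosis, PatientID --> Dosage: {AdmitDate, Diagnosis, PatientID}⁺ = {AdmitDate, Diagnosis, Dosage, PatientID}, which is not all of the attributes, so the left side is not a superkey — BCNF is violated.
AdmitDate, Diagnosis, PatientID --> Dosage determines the non-prime attribute {Dosage} from a non-superkey — 3NF is violated.
{DoctorID} is a proper subset of the key {DoctorID, PatientID}, and {DoctorID}⁺ contains the non-prime attributes {Drug, Ward} — a partial dependency, so 2NF is violated.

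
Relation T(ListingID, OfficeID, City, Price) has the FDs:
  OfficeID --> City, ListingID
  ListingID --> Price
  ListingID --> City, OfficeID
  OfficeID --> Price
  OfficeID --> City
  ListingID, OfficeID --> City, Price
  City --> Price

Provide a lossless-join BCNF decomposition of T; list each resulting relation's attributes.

{City, ListingID, OfficeID}; {City, Price}

Candidate keys of the original relation: {ListingID}, {OfficeID}.
{City, ListingID, OfficeID, Price}: {City} determines {City, Price} here but is not a superkey — split on City --> Price, giving {City, Price} and {City, ListingID, OfficeID}.
{City, Price} is in BCNF.
{City, ListingID, OfficeID} is in BCNF.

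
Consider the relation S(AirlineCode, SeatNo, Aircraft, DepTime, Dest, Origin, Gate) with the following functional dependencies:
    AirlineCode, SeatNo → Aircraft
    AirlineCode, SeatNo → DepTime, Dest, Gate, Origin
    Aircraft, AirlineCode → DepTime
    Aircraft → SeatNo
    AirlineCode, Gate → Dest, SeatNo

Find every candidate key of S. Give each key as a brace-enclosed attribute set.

Attributes never on any right-hand side: {AirlineCode} — every candidate key must contain it.
Closure of {Aircraft, AirlineCode} is {Aircraft, AirlineCode, DepTime, Dest, Gate, Origin, SeatNo}, the whole schema; {Aircraft, AirlineCode} is a candidate key.
Closure of {AirlineCode, Gate} is {Aircraft, AirlineCode, DepTime, Dest, Gate, Origin, SeatNo}, the whole schema; {AirlineCode, Gate} is a candidate key.
Closure of {AirlineCode, SeatNo} is {Aircraft, AirlineCode, DepTime, Dest, Gate, Origin, SeatNo}, the whole schema; {AirlineCode, SeatNo} is a candidate key.
Any other superkey properly contains one of these, so there are no further candidate keys.

{Aircraft, AirlineCode}, {AirlineCode, Gate}, {AirlineCode, SeatNo}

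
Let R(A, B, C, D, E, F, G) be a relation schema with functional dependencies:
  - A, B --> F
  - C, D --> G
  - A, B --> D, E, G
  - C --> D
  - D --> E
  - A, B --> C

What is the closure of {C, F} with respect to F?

Start with {C, F}.
C --> D applies; add {D} → now {C, D, F}.
D --> E applies; add {E} → now {C, D, E, F}.
C, D --> G applies; add {G} → now {C, D, E, F, G}.
No further FD applies.

{C, D, E, F, G}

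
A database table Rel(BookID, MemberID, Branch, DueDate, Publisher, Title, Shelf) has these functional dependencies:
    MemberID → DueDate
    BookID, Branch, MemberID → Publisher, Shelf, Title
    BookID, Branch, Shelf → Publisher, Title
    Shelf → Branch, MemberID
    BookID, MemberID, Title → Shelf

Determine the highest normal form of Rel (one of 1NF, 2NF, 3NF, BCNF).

Candidate keys: {BookID, Branch, MemberID}, {BookID, MemberID, Title}, {BookID, Shelf}. Prime attributes: {BookID, Branch, MemberID, Shelf, Title}.
For MemberID → DueDate we have {MemberID}⁺ = {DueDate, MemberID}; {MemberID} is not a superkey, so BCNF fails.
MemberID → DueDate determines the non-prime attribute {DueDate} from a non-superkey — 3NF is violated.
Since {Shelf} ⊂ {BookID, Shelf} and {Shelf}⁺ ⊇ {DueDate} with {DueDate} non-prime, there is a partial dependency; 2NF fails.

1NF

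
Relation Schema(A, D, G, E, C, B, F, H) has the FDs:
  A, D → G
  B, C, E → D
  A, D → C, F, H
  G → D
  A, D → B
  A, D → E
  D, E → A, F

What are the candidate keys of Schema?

{A, D}, {A, G}, {B, C, E}, {D, E}, {E, G}

{A, D}⁺ = {A, B, C, D, E, F, G, H} — all of the relation — so {A, D} is a candidate key.
{A, G}⁺ = {A, B, C, D, E, F, G, H} — all of the relation — so {A, G} is a candidate key.
{D, E}⁺ = {A, B, C, D, E, F, G, H} — all of the relation — so {D, E} is a candidate key.
{E, G}⁺ = {A, B, C, D, E, F, G, H} — all of the relation — so {E, G} is a candidate key.
{B, C, E}⁺ = {A, B, C, D, E, F, G, H} — all of the relation — so {B, C, E} is a candidate key.
No proper subset of any of these is a key, and no other minimal superkey exists.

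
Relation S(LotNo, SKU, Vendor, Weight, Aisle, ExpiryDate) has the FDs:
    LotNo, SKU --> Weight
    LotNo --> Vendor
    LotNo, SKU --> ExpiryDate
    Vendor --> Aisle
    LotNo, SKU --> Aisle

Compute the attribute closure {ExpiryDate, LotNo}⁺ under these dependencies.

{Aisle, ExpiryDate, LotNo, Vendor}

Start with {ExpiryDate, LotNo}.
LotNo --> Vendor applies; add {Vendor} → now {ExpiryDate, LotNo, Vendor}.
Vendor --> Aisle applies; add {Aisle} → now {Aisle, ExpiryDate, LotNo, Vendor}.
No further FD applies.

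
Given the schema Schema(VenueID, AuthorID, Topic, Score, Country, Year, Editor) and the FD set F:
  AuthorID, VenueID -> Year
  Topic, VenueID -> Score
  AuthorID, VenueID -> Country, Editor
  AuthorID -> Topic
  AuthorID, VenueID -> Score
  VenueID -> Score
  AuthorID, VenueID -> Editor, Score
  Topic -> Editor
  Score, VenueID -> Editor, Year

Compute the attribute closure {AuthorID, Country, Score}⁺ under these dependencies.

{AuthorID, Country, Editor, Score, Topic}

Start with {AuthorID, Country, Score}.
AuthorID -> Topic applies; add {Topic} → now {AuthorID, Country, Score, Topic}.
Topic -> Editor applies; add {Editor} → now {AuthorID, Country, Editor, Score, Topic}.
No further FD applies.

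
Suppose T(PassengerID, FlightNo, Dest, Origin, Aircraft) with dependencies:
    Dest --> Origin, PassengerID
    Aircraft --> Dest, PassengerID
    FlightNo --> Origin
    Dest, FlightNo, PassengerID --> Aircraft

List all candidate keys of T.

{Aircraft, FlightNo}, {Dest, FlightNo}

Attributes never on any right-hand side: {FlightNo} — every candidate key must contain it.
Closure of {Aircraft, FlightNo} is {Aircraft, Dest, FlightNo, Origin, PassengerID}, the whole schema; {Aircraft, FlightNo} is a candidate key.
Closure of {Dest, FlightNo} is {Aircraft, Dest, FlightNo, Origin, PassengerID}, the whole schema; {Dest, FlightNo} is a candidate key.
These are minimal and exhaustive — every other superkey contains one of them.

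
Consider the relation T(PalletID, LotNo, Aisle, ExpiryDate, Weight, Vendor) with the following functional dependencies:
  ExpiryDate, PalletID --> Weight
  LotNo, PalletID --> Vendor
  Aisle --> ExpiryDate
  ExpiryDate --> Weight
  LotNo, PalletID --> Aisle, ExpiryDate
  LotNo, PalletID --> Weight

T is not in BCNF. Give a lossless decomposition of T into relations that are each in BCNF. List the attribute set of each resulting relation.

{Aisle, ExpiryDate}; {Aisle, LotNo, PalletID, Vendor}; {ExpiryDate, PalletID}; {ExpiryDate, Weight}

Candidate key of the original relation: {LotNo, PalletID}.
In {Aisle, ExpiryDate, LotNo, PalletID, Vendor, Weight}, {ExpiryDate, PalletID} is not a superkey ({ExpiryDate, PalletID}⁺ restricted to this set is {ExpiryDate, PalletID, Weight}), so split on ExpiryDate, PalletID --> Weight into {ExpiryDate, PalletID, Weight} and {Aisle, ExpiryDate, LotNo, PalletID, Vendor}.
In {ExpiryDate, PalletID, Weight}, {ExpiryDate} is not a superkey ({ExpiryDate}⁺ restricted to this set is {ExpiryDate, Weight}), so split on ExpiryDate --> Weight into {ExpiryDate, Weight} and {ExpiryDate, PalletID}.
{ExpiryDate, Weight} is in BCNF.
{ExpiryDate, PalletID} is in BCNF.
In {Aisle, ExpiryDate, LotNo, PalletID, Vendor}, {Aisle} is not a superkey ({Aisle}⁺ restricted to this set is {Aisle, ExpiryDate}), so split on Aisle --> ExpiryDate into {Aisle, ExpiryDate} and {Aisle, LotNo, PalletID, Vendor}.
{Aisle, ExpiryDate} is in BCNF.
{Aisle, LotNo, PalletID, Vendor} is in BCNF.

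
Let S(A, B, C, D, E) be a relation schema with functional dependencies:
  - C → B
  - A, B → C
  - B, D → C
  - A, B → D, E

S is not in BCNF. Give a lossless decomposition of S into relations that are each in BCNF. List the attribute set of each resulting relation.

{A, C, D, E}; {B, C}

Candidate keys of the original relation: {A, B}, {A, C}.
Within {A, B, C, D, E}: {C}⁺ ∩ {A, B, C, D, E} = {B, C}, not the whole set, so C → B violates BCNF; decompose into {B, C} and {A, C, D, E}.
{B, C} has no BCNF violation.
{A, C, D, E} has no BCNF violation.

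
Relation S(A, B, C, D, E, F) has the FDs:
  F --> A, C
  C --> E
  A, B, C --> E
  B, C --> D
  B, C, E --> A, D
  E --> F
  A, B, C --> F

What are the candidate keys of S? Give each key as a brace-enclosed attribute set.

Attributes never on any right-hand side: {B} — every candidate key must contain it.
{B, C}⁺ = {A, B, C, D, E, F} — all of the relation — so {B, C} is a candidate key.
{B, E}⁺ = {A, B, C, D, E, F} — all of the relation — so {B, E} is a candidate key.
{B, F}⁺ = {A, B, C, D, E, F} — all of the relation — so {B, F} is a candidate key.
Any other superkey properly contains one of these, so there are no further candidate keys.

{B, C}, {B, E}, {B, F}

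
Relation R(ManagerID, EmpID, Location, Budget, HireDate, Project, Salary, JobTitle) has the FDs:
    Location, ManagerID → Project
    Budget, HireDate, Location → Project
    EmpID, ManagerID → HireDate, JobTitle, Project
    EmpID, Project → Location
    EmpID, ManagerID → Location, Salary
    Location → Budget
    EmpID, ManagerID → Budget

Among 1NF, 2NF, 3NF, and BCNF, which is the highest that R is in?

Candidate key: {EmpID, ManagerID}. Prime attributes: {EmpID, ManagerID}.
Location, ManagerID → Project breaks BCNF: {Location, ManagerID}⁺ = {Budget, Location, ManagerID, Project}, so {Location, ManagerID} is not a superkey.
Location, ManagerID → Project has non-prime {Project} on the right and a non-superkey on the left, so 3NF fails.
No proper subset of a key has a non-prime attribute in its closure, so there is no partial dependency; 2NF holds.

2NF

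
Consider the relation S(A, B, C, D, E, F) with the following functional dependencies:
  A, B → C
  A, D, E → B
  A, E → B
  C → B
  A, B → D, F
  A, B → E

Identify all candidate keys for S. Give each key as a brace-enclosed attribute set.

{A} never appears on the right of any FD, so every key must include it.
{A, B} is a candidate key since {A, B}⁺ = {A, B, C, D, E, F} covers every attribute.
{A, C} is a candidate key since {A, C}⁺ = {A, B, C, D, E, F} covers every attribute.
{A, E} is a candidate key since {A, E}⁺ = {A, B, C, D, E, F} covers every attribute.
Any other superkey properly contains one of these, so there are no further candidate keys.

{A, B}, {A, C}, {A, E}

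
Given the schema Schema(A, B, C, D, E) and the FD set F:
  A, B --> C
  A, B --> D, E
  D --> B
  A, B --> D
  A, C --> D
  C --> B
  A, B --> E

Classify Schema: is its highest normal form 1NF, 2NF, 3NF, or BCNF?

Candidate keys: {A, B}, {A, C}, {A, D}. Prime attributes: {A, B, C, D}.
D --> B breaks BCNF: {D}⁺ = {B, D}, so {D} is not a superkey.
Since {B} ⊆ prime attributes and every other non-superkey FD also has a prime right side, the schema is in 3NF.

3NF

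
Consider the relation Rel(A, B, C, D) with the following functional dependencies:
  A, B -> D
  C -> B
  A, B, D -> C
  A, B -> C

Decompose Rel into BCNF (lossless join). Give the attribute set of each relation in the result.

{A, C, D}; {B, C}

Candidate keys of the original relation: {A, B}, {A, C}.
Within {A, B, C, D}: {C}⁺ ∩ {A, B, C, D} = {B, C}, not the whole set, so C -> B violates BCNF; decompose into {B, C} and {A, C, D}.
{B, C}: every determinant is a superkey — BCNF.
{A, C, D}: every determinant is a superkey — BCNF.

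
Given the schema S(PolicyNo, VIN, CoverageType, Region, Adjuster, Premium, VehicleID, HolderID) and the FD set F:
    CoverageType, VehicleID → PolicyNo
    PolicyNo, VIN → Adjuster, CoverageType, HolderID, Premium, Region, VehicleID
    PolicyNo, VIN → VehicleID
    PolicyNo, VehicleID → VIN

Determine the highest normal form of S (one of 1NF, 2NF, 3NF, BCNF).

BCNF

Candidate keys: {CoverageType, VehicleID}, {PolicyNo, VIN}, {PolicyNo, VehicleID}. Prime attributes: {CoverageType, PolicyNo, VIN, VehicleID}.
Every FD has a superkey on the left, so the relation is in BCNF.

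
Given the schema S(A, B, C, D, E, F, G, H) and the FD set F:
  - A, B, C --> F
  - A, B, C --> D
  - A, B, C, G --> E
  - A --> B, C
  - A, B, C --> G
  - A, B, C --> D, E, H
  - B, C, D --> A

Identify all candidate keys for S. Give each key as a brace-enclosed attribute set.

{A} is a candidate key since {A}⁺ = {A, B, C, D, E, F, G, H} covers every attribute.
{B, C, D} is a candidate key since {B, C, D}⁺ = {A, B, C, D, E, F, G, H} covers every attribute.
Any other superkey properly contains one of these, so there are no further candidate keys.

{A}, {B, C, D}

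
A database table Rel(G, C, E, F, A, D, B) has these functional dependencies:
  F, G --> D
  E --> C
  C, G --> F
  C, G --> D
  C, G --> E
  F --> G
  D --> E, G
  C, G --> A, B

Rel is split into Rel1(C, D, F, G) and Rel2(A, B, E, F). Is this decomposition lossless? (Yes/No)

The shared attributes are {F} and {F}⁺ = {A, B, C, D, E, F, G}.
Since Rel1 ⊆ {A, B, C, D, E, F, G}, the intersection is a superkey of Rel1; the decomposition is lossless.

Yes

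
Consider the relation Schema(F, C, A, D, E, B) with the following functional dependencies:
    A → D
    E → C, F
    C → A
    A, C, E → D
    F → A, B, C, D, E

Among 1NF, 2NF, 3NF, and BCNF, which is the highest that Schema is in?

2NF

Candidate keys: {E}, {F}. Prime attributes: {E, F}.
A → D breaks BCNF: {A}⁺ = {A, D}, so {A} is not a superkey.
Because {D} is non-prime and the left side of A → D is not a superkey, the relation is not in 3NF.
Every candidate key is a single attribute, so no partial dependency is possible; 2NF holds.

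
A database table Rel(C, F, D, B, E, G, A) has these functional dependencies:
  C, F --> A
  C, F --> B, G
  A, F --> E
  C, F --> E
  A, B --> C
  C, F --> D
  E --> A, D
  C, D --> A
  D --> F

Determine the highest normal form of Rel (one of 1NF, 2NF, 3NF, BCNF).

3NF

Candidate keys: {A, B, D}, {A, B, F}, {B, E}, {C, D}, {C, E}, {C, F}. Prime attributes: {A, B, C, D, E, F}.
A, F --> E: {A, F}⁺ = {A, D, E, F}, which is not all of the attributes, so the left side is not a superkey — BCNF is violated.
Its right-hand attributes {E} are all prime, as are those of every other non-superkey FD — the relation is in 3NF.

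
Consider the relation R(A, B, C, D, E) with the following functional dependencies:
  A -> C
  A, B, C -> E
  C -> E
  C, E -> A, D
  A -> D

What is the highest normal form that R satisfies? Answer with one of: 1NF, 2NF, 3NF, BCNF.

1NF

Candidate keys: {A, B}, {B, C}. Prime attributes: {A, B, C}.
A -> C breaks BCNF: {A}⁺ = {A, C, D, E}, so {A} is not a superkey.
Because {E} is non-prime and the left side of C -> E is not a superkey, the relation is not in 3NF.
Since {A} ⊂ {A, B} and {A}⁺ ⊇ {D, E} with {D, E} non-prime, there is a partial dependency; 2NF fails.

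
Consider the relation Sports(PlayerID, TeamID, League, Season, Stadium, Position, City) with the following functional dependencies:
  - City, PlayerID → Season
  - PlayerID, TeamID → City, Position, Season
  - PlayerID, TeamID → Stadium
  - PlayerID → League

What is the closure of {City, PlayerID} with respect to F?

{City, League, PlayerID, Season}

Start with {City, PlayerID}.
City, PlayerID → Season applies; add {Season} → now {City, PlayerID, Season}.
PlayerID → League applies; add {League} → now {City, League, PlayerID, Season}.
No further FD applies.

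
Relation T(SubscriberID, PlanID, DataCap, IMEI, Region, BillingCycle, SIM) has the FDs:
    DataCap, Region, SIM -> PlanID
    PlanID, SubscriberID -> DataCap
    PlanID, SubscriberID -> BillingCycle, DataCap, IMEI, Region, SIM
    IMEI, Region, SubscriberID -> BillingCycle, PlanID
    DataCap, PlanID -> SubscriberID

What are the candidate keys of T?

Closure of {DataCap, PlanID} is {BillingCycle, DataCap, IMEI, PlanID, Region, SIM, SubscriberID}, the whole schema; {DataCap, PlanID} is a candidate key.
Closure of {PlanID, SubscriberID} is {BillingCycle, DataCap, IMEI, PlanID, Region, SIM, SubscriberID}, the whole schema; {PlanID, SubscriberID} is a candidate key.
Closure of {DataCap, Region, SIM} is {BillingCycle, DataCap, IMEI, PlanID, Region, SIM, SubscriberID}, the whole schema; {DataCap, Region, SIM} is a candidate key.
Closure of {IMEI, Region, SubscriberID} is {BillingCycle, DataCap, IMEI, PlanID, Region, SIM, SubscriberID}, the whole schema; {IMEI, Region, SubscriberID} is a candidate key.
Any other superkey properly contains one of these, so there are no further candidate keys.

{DataCap, PlanID}, {DataCap, Region, SIM}, {IMEI, Region, SubscriberID}, {PlanID, SubscriberID}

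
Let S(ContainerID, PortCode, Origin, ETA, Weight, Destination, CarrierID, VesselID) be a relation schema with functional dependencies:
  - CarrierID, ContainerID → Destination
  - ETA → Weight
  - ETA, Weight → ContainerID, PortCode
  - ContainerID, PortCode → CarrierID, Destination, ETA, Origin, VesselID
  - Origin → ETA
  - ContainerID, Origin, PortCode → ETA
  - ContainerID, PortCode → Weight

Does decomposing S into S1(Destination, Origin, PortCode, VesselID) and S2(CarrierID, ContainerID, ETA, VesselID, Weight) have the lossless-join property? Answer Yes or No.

S1 ∩ S2 = {VesselID}; its closure under F is {VesselID}.
S1 ⊄ {VesselID} and S2 ⊄ {VesselID}, so the split is lossy.

No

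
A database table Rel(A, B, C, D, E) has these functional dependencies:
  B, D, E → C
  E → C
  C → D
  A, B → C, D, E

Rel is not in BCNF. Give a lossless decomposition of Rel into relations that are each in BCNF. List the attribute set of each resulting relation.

{A, B, E}; {C, D}; {C, E}; {D, E}

Candidate key of the original relation: {A, B}.
In {A, B, C, D, E}, {B, D, E} is not a superkey ({B, D, E}⁺ restricted to this set is {B, C, D, E}), so split on B, D, E → C into {B, C, D, E} and {A, B, D, E}.
In {B, C, D, E}, {E} is not a superkey ({E}⁺ restricted to this set is {C, D, E}), so split on E → C, D into {C, D, E} and {B, E}.
In {C, D, E}, {C} is not a superkey ({C}⁺ restricted to this set is {C, D}), so split on C → D into {C, D} and {C, E}.
{C, D}: every determinant is a superkey — BCNF.
{C, E}: every determinant is a superkey — BCNF.
{B, E}: every determinant is a superkey — BCNF.
In {A, B, D, E}, {E} is not a superkey ({E}⁺ restricted to this set is {D, E}), so split on E → D into {D, E} and {A, B, E}.
{D, E}: every determinant is a superkey — BCNF.
{A, B, E}: every determinant is a superkey — BCNF.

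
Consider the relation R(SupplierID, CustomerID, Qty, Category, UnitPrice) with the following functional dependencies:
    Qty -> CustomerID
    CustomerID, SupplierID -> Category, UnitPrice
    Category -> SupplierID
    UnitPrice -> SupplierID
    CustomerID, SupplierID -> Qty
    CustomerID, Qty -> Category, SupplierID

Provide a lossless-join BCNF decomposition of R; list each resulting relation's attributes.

{Category, CustomerID, Qty, UnitPrice}; {Category, SupplierID}

Candidate keys of the original relation: {Category, CustomerID}, {CustomerID, SupplierID}, {CustomerID, UnitPrice}, {Qty}.
In {Category, CustomerID, Qty, SupplierID, UnitPrice}, {Category} is not a superkey ({Category}⁺ restricted to this set is {Category, SupplierID}), so split on Category -> SupplierID into {Category, SupplierID} and {Category, CustomerID, Qty, UnitPrice}.
{Category, SupplierID} has no BCNF violation.
{Category, CustomerID, Qty, UnitPrice} has no BCNF violation.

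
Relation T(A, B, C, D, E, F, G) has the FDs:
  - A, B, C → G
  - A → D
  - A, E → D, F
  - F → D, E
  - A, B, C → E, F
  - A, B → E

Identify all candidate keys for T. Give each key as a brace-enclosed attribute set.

No FD produces {A, B, C}, so they must be in every candidate key.
{A, B, C}⁺ = {A, B, C, D, E, F, G}, which is every attribute, so {A, B, C} is a candidate key.
No smaller or unrelated set reaches every attribute, so there are no other keys.

{A, B, C}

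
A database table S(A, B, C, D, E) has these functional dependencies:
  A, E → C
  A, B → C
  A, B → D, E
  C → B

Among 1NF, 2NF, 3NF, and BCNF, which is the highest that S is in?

3NF

Candidate keys: {A, B}, {A, C}, {A, E}. Prime attributes: {A, B, C, E}.
For C → B we have {C}⁺ = {B, C}; {C} is not a superkey, so BCNF fails.
But every attribute on its right side ({B}) is prime, and the same holds for every other non-superkey FD, so 3NF still holds.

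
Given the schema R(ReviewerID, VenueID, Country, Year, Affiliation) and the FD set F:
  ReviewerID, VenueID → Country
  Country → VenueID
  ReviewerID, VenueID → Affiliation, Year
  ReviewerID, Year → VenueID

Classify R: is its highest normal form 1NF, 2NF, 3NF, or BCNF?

3NF

Candidate keys: {Country, ReviewerID}, {ReviewerID, VenueID}, {ReviewerID, Year}. Prime attributes: {Country, ReviewerID, VenueID, Year}.
Country → VenueID: {Country}⁺ = {Country, VenueID}, which is not all of the attributes, so the left side is not a superkey — BCNF is violated.
But every attribute on its right side ({VenueID}) is prime, and the same holds for every other non-superkey FD, so 3NF still holds.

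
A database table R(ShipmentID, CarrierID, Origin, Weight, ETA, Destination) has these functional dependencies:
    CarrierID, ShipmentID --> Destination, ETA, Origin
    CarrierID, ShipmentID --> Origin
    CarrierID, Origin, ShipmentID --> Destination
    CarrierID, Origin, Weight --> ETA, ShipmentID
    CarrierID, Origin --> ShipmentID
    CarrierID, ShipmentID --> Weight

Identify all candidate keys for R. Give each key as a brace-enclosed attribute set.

{CarrierID} never appears on the right of any FD, so every key must include it.
{CarrierID, Origin} is a candidate key since {CarrierID, Origin}⁺ = {CarrierID, Destination, ETA, Origin, ShipmentID, Weight} covers every attribute.
{CarrierID, ShipmentID} is a candidate key since {CarrierID, ShipmentID}⁺ = {CarrierID, Destination, ETA, Origin, ShipmentID, Weight} covers every attribute.
These are minimal and exhaustive — every other superkey contains one of them.

{CarrierID, Origin}, {CarrierID, ShipmentID}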